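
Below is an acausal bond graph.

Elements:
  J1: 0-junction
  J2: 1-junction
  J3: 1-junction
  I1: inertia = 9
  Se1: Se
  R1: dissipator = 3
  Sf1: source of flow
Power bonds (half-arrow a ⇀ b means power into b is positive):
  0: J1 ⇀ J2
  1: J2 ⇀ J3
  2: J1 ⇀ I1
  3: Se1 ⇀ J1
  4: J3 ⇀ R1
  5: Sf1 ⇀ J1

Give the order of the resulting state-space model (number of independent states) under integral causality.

β3 →J1  (Se1 fixes effort; stroke away)
β5 →Sf1  (Sf1 (Sf) sets flow on bond)
β0 →J2  (J1: bond 3 brought effort, rest push out)
β2 →I1  (0-jn J1 has e-setter on 3)
β1 →J3  (closing 1-jn rule on J2)
β4 →R1  (J3 needs exactly one f-in)

1  (I1 all integral)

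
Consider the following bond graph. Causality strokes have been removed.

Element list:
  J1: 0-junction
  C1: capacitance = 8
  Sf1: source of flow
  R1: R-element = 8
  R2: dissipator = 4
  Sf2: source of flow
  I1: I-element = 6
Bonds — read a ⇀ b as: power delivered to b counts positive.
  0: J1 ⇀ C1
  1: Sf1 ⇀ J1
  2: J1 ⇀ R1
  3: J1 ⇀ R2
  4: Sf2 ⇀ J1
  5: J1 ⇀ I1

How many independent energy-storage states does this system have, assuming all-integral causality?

#1 stroke at Sf1  (Sf1 fixes flow; stroke at Sf1)
#4 stroke at Sf2  (Sf2: flow source, stroke at near end)
#0 stroke at J1  (prefer integral on C1)
#2 stroke at R1  (common-e at J1 fixed by 0)
#3 stroke at R2  (J1 effort already set via bond 0)
#5 stroke at I1  (J1: bond 0 brought effort, rest push out)

2  (C1, I1 all integral)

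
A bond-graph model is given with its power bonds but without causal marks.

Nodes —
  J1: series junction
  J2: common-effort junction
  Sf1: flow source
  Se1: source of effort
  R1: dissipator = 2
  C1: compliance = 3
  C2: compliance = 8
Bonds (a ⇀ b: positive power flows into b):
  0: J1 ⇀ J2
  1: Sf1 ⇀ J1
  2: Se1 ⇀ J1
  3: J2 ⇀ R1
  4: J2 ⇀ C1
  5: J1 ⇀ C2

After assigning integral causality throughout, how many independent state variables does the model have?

2  (C1, C2 all integral)

#1 |Sf1  (Sf1: flow source, stroke at near end)
#2 |J1  (source Se1 imposes e)
#0 |J1  (J1 flow already set via bond 1)
#5 |J1  (common-f at J1 fixed by 1)
#4 |J2  (C1 integral (e out))
#3 |R1  (common-e at J2 fixed by 4)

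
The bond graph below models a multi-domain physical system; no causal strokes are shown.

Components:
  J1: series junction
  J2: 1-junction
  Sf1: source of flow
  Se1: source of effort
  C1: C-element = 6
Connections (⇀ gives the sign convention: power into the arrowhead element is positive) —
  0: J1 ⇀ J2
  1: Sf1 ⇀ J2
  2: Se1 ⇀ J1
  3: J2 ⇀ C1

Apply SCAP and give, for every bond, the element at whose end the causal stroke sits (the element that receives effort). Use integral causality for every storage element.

bond 1 stroke→Sf1  (Sf1: flow source, stroke at near end)
bond 2 stroke→J1  (source Se1 imposes e)
bond 0 stroke→J2  (J1: last free bond brings flow in)
bond 3 stroke→J2  (J2 flow already set via bond 1)

b0 stroke at J2
b1 stroke at Sf1
b2 stroke at J1
b3 stroke at J2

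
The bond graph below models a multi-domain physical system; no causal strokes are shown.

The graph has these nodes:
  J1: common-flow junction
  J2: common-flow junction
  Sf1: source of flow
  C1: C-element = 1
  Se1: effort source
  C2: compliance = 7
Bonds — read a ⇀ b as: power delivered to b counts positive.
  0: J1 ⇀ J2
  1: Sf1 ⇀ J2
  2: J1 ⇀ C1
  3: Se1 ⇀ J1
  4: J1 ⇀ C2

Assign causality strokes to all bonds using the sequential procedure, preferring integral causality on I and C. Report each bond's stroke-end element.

#1 stroke at Sf1  (Sf1 fixes flow; stroke at Sf1)
#3 stroke at J1  (source Se1 imposes e)
#0 stroke at J2  (common-f at J2 fixed by 1)
#2 stroke at J1  (J1: bond 0 brought flow, rest push out)
#4 stroke at J1  (J1 flow already set via bond 0)

b0 stroke at J2
b1 stroke at Sf1
b2 stroke at J1
b3 stroke at J1
b4 stroke at J1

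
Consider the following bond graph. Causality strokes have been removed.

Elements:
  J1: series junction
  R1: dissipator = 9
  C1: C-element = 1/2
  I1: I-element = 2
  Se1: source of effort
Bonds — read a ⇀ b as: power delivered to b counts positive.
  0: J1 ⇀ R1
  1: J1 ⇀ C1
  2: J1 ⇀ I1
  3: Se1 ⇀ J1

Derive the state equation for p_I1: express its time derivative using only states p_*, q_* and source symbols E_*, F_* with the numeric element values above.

dp_I1/dt = E_Se1 - 9*p_I1/2 - 2*q_C1

bond 3 stroke at J1  (Se1 (Se) sets effort on bond)
bond 1 stroke at J1  (C1: C, integral causality)
bond 2 stroke at I1  (I1 integral (f out))
bond 0 stroke at J1  (common-f at J1 fixed by 2)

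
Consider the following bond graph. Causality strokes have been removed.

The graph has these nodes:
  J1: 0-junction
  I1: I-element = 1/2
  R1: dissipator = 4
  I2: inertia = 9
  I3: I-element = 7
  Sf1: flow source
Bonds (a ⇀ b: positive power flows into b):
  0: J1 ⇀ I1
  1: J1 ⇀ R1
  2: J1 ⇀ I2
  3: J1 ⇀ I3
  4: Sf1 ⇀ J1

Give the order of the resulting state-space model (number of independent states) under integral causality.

3  (I1, I2, I3 all integral)

#4 |Sf1  (source Sf1 imposes f)
#0 |I1  (I1 integral (f out))
#2 |I2  (I2: I, integral causality)
#3 |I3  (I3 integral (f out))
#1 |J1  (J1 needs exactly one e-in)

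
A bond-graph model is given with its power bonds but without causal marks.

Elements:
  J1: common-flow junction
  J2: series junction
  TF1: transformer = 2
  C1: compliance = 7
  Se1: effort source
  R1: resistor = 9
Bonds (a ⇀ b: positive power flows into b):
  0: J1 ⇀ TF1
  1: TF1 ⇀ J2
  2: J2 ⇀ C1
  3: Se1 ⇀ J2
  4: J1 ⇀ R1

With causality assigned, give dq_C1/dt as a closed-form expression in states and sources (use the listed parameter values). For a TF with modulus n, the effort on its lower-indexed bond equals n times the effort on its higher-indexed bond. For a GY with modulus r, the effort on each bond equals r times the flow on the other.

dq_C1/dt = 4*E_Se1/9 - 4*q_C1/63

β3 |J2  (Se1: effort source, stroke at far end)
β2 |J2  (C1 integral (e out))
β1 |TF1  (closing 1-jn rule on J2)
β0 |J1  (through TF1, causality passes straight; one stroke at TF1)
β4 |R1  (closing 1-jn rule on J1)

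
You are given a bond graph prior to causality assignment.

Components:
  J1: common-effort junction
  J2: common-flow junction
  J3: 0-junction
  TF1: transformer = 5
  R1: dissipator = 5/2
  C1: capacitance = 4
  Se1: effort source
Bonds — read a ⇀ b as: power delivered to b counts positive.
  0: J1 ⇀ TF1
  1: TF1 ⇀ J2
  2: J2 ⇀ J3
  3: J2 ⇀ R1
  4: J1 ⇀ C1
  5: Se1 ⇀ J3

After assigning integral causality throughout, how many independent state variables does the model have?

b5 |J3  (source Se1 imposes e)
b2 |J2  (J3: bond 5 brought effort, rest push out)
b4 |J1  (C1: C, integral causality)
b0 |TF1  (common-e at J1 fixed by 4)
b1 |J2  (TF TF1: opposite of bond 0)
b3 |R1  (J2: last free bond brings flow in)

1  (C1 all integral)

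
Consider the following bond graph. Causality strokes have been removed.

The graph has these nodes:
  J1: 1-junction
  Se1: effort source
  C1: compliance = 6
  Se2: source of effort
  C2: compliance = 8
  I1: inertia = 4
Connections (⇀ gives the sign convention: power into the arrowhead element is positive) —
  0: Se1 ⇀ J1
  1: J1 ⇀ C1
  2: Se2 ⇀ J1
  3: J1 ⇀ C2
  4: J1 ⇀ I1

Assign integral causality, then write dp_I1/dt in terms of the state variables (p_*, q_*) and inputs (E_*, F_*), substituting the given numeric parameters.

dp_I1/dt = E_Se1 + E_Se2 - q_C1/6 - q_C2/8

β0 |J1  (Se1 fixes effort; stroke away)
β2 |J1  (source Se2 imposes e)
β1 |J1  (C1 outputs effort q/C1)
β3 |J1  (C2 integral (e out))
β4 |I1  (closing 1-jn rule on J1)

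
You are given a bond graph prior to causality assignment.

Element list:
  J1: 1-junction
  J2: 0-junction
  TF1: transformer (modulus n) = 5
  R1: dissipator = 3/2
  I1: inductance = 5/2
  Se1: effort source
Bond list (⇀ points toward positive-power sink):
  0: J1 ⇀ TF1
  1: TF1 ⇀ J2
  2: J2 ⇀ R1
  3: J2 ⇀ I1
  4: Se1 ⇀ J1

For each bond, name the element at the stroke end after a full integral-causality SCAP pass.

β0 |TF1
β1 |J2
β2 |R1
β3 |I1
β4 |J1

#4 |J1  (source Se1 imposes e)
#0 |TF1  (J1: last free bond brings flow in)
#1 |J2  (TF TF1: opposite of bond 0)
#2 |R1  (J2: bond 1 brought effort, rest push out)
#3 |I1  (J2 effort already set via bond 1)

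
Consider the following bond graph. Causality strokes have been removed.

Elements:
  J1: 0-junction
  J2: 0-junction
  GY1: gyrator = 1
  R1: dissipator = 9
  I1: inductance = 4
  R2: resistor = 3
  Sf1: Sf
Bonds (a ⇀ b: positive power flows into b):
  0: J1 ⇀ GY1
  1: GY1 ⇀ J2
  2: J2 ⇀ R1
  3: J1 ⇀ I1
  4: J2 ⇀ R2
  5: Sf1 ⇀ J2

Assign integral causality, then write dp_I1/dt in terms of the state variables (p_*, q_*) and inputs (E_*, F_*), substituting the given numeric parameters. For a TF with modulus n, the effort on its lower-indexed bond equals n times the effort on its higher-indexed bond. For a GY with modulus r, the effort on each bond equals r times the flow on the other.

dp_I1/dt = -F_Sf1 - p_I1/9

#5 stroke→Sf1  (Sf1 fixes flow; stroke at Sf1)
#3 stroke→I1  (I1 integral (f out))
#0 stroke→J1  (closing 0-jn rule on J1)
#1 stroke→J2  (GY GY1: same side as bond 0)
#2 stroke→R1  (J2 effort already set via bond 1)
#4 stroke→R2  (common-e at J2 fixed by 1)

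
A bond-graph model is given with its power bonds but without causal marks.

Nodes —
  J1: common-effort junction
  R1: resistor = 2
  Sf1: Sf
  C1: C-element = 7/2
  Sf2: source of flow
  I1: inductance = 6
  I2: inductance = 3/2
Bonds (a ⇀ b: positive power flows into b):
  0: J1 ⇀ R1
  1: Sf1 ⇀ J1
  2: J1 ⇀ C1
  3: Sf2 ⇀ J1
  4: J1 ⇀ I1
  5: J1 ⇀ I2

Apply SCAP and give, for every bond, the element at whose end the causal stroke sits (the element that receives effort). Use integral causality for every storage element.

β1 stroke→Sf1  (Sf1 fixes flow; stroke at Sf1)
β3 stroke→Sf2  (Sf2: flow source, stroke at near end)
β2 stroke→J1  (prefer integral on C1)
β0 stroke→R1  (J1: bond 2 brought effort, rest push out)
β4 stroke→I1  (0-jn J1 has e-setter on 2)
β5 stroke→I2  (0-jn J1 has e-setter on 2)

bond 0 stroke→R1
bond 1 stroke→Sf1
bond 2 stroke→J1
bond 3 stroke→Sf2
bond 4 stroke→I1
bond 5 stroke→I2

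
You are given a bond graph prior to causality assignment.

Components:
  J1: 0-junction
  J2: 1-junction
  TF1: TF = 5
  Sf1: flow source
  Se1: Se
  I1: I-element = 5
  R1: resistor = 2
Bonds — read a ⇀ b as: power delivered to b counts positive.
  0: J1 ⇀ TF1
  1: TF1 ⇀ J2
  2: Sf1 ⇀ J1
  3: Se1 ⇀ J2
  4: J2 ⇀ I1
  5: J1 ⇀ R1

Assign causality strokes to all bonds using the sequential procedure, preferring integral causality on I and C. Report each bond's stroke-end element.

bond 0 →TF1
bond 1 →J2
bond 2 →Sf1
bond 3 →J2
bond 4 →I1
bond 5 →J1

b2 |Sf1  (source Sf1 imposes f)
b3 |J2  (source Se1 imposes e)
b4 |I1  (I1 outputs flow p/I1)
b1 |J2  (J2: bond 4 brought flow, rest push out)
b0 |TF1  (TF1: transformer flips bond 1)
b5 |J1  (closing 0-jn rule on J1)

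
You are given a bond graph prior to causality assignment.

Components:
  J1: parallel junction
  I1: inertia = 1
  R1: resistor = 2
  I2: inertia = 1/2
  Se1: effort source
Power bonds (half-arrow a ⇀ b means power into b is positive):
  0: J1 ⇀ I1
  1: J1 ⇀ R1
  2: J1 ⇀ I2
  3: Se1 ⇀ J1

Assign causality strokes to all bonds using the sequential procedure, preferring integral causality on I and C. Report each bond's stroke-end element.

β0 |I1
β1 |R1
β2 |I2
β3 |J1

bond 3 |J1  (Se1: effort source, stroke at far end)
bond 0 |I1  (0-jn J1 has e-setter on 3)
bond 1 |R1  (0-jn J1 has e-setter on 3)
bond 2 |I2  (J1 effort already set via bond 3)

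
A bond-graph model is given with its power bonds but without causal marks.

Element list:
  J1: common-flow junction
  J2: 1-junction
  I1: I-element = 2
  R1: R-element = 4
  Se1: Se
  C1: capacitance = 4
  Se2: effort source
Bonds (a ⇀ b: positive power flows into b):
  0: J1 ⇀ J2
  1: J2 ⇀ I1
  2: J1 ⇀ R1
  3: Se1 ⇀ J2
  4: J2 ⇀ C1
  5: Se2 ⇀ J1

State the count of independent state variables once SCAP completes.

β3 |J2  (Se1 fixes effort; stroke away)
β5 |J1  (Se2: effort source, stroke at far end)
β1 |I1  (I1 outputs flow p/I1)
β0 |J2  (J2: bond 1 brought flow, rest push out)
β4 |J2  (1-jn J2 has f-setter on 1)
β2 |J1  (J1 flow already set via bond 0)

2  (C1, I1 all integral)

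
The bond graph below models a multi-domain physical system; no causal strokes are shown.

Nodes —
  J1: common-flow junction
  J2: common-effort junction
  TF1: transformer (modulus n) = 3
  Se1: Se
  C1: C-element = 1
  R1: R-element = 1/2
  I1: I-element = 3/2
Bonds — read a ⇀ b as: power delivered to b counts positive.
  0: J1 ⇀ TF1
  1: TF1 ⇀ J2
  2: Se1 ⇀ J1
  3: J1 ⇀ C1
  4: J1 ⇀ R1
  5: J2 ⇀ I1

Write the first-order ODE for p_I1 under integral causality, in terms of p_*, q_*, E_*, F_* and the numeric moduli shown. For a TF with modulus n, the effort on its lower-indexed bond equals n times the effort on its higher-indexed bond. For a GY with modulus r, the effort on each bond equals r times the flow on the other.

b2 stroke at J1  (source Se1 imposes e)
b3 stroke at J1  (C1: C, integral causality)
b5 stroke at I1  (I1 outputs flow p/I1)
b1 stroke at J2  (J2 needs exactly one e-in)
b0 stroke at TF1  (TF1 one-in-one-out from 1)
b4 stroke at J1  (1-jn J1 has f-setter on 0)

dp_I1/dt = E_Se1/3 - p_I1/27 - q_C1/3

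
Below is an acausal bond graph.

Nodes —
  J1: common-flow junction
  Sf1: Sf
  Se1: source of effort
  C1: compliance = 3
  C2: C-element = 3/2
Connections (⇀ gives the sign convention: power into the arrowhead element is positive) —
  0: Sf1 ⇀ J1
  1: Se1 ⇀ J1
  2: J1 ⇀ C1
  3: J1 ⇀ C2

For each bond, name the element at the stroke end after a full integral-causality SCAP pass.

β0 →Sf1  (Sf1 (Sf) sets flow on bond)
β1 →J1  (Se1 (Se) sets effort on bond)
β2 →J1  (1-jn J1 has f-setter on 0)
β3 →J1  (J1 flow already set via bond 0)

b0 stroke→Sf1
b1 stroke→J1
b2 stroke→J1
b3 stroke→J1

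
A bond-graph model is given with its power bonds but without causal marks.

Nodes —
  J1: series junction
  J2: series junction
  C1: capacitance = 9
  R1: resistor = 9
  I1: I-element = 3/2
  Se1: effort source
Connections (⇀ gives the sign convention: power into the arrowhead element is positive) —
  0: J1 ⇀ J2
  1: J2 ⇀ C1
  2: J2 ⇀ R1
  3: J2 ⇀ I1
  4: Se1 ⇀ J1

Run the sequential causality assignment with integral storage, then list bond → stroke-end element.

#0 stroke→J2
#1 stroke→J2
#2 stroke→J2
#3 stroke→I1
#4 stroke→J1

b4 →J1  (source Se1 imposes e)
b0 →J2  (closing 1-jn rule on J1)
b1 →J2  (C1: C, integral causality)
b3 →I1  (I1: I, integral causality)
b2 →J2  (J2: bond 3 brought flow, rest push out)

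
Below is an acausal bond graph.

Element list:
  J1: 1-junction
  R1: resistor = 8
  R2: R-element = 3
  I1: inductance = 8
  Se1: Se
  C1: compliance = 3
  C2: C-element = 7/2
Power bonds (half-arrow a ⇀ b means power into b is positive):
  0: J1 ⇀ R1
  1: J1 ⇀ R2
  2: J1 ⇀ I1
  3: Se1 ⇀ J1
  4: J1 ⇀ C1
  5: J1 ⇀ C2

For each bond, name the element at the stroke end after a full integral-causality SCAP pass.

β0 →J1
β1 →J1
β2 →I1
β3 →J1
β4 →J1
β5 →J1

#3 stroke at J1  (Se1: effort source, stroke at far end)
#2 stroke at I1  (prefer integral on I1)
#0 stroke at J1  (J1: bond 2 brought flow, rest push out)
#1 stroke at J1  (common-f at J1 fixed by 2)
#4 stroke at J1  (1-jn J1 has f-setter on 2)
#5 stroke at J1  (common-f at J1 fixed by 2)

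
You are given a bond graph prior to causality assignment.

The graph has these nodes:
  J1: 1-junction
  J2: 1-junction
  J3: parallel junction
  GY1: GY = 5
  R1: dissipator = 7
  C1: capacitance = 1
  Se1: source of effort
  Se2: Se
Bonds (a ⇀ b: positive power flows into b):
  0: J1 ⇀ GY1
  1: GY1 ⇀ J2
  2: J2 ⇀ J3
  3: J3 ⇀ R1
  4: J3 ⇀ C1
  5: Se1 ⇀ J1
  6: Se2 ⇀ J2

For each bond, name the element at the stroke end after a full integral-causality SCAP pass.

β0 →GY1
β1 →GY1
β2 →J2
β3 →R1
β4 →J3
β5 →J1
β6 →J2

#5 stroke at J1  (Se1: effort source, stroke at far end)
#6 stroke at J2  (source Se2 imposes e)
#0 stroke at GY1  (only one flow-in slot at J1)
#1 stroke at GY1  (GY1 both-in/both-out from 0)
#2 stroke at J2  (J2 flow already set via bond 1)
#4 stroke at J3  (C1 integral (e out))
#3 stroke at R1  (J3: bond 4 brought effort, rest push out)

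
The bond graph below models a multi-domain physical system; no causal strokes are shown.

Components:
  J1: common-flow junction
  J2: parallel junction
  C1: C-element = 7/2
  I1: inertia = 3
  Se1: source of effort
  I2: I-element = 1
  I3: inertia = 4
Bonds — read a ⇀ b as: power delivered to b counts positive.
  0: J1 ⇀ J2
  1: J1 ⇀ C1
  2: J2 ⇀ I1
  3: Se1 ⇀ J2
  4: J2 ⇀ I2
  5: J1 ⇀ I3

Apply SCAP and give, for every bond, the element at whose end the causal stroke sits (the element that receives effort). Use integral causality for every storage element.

bond 0 →J1
bond 1 →J1
bond 2 →I1
bond 3 →J2
bond 4 →I2
bond 5 →I3

bond 3 stroke→J2  (source Se1 imposes e)
bond 0 stroke→J1  (common-e at J2 fixed by 3)
bond 2 stroke→I1  (J2 effort already set via bond 3)
bond 4 stroke→I2  (J2 effort already set via bond 3)
bond 1 stroke→J1  (C1 integral (e out))
bond 5 stroke→I3  (only one flow-in slot at J1)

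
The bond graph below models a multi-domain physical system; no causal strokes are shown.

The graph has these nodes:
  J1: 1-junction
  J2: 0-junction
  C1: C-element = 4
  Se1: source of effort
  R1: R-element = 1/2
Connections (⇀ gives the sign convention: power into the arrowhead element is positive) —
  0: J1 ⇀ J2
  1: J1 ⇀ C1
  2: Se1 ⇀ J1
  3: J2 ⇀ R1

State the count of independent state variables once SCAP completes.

β2 →J1  (Se1 (Se) sets effort on bond)
β1 →J1  (C1: C, integral causality)
β0 →J2  (J1: last free bond brings flow in)
β3 →R1  (J2: bond 0 brought effort, rest push out)

1  (C1 all integral)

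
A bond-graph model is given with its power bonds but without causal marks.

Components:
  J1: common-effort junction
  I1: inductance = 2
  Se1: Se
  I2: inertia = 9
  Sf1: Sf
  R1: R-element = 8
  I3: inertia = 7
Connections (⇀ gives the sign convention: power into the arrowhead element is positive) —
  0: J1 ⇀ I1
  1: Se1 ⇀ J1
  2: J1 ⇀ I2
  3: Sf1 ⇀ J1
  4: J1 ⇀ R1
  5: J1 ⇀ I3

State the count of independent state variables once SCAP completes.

β1 stroke→J1  (Se1: effort source, stroke at far end)
β3 stroke→Sf1  (Sf1 fixes flow; stroke at Sf1)
β0 stroke→I1  (J1 effort already set via bond 1)
β2 stroke→I2  (J1 effort already set via bond 1)
β4 stroke→R1  (J1: bond 1 brought effort, rest push out)
β5 stroke→I3  (J1 effort already set via bond 1)

3  (I1, I2, I3 all integral)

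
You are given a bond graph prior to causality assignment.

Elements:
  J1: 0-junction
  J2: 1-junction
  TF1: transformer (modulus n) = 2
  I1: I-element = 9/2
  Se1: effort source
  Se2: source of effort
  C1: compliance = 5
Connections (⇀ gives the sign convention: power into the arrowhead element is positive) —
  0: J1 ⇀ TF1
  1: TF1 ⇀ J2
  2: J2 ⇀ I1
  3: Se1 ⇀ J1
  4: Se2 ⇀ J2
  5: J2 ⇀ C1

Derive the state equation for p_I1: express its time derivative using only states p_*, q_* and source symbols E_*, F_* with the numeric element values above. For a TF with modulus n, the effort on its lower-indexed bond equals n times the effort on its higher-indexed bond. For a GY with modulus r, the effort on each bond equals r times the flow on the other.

dp_I1/dt = E_Se1/2 + E_Se2 - q_C1/5

β3 |J1  (Se1: effort source, stroke at far end)
β4 |J2  (Se2 fixes effort; stroke away)
β0 |TF1  (common-e at J1 fixed by 3)
β1 |J2  (TF1: transformer flips bond 0)
β2 |I1  (prefer integral on I1)
β5 |J2  (1-jn J2 has f-setter on 2)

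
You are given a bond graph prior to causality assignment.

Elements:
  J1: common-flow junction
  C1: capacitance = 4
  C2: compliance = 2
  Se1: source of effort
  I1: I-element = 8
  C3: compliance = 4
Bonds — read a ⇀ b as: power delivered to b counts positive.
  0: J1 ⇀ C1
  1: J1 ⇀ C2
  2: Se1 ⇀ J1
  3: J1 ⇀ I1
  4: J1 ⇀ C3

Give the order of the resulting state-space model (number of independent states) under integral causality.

β2 stroke→J1  (source Se1 imposes e)
β0 stroke→J1  (C1: C, integral causality)
β1 stroke→J1  (C2: C, integral causality)
β3 stroke→I1  (I1 integral (f out))
β4 stroke→J1  (J1 flow already set via bond 3)

4  (C1, C2, C3, I1 all integral)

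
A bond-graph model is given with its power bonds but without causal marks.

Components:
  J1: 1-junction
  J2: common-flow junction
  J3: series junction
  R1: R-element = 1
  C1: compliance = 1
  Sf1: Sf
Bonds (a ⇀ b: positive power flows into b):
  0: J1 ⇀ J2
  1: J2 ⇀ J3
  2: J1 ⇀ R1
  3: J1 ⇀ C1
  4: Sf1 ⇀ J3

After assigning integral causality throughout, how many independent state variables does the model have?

bond 4 stroke at Sf1  (Sf1 (Sf) sets flow on bond)
bond 1 stroke at J3  (common-f at J3 fixed by 4)
bond 0 stroke at J2  (common-f at J2 fixed by 1)
bond 2 stroke at J1  (common-f at J1 fixed by 0)
bond 3 stroke at J1  (1-jn J1 has f-setter on 0)

1  (C1 all integral)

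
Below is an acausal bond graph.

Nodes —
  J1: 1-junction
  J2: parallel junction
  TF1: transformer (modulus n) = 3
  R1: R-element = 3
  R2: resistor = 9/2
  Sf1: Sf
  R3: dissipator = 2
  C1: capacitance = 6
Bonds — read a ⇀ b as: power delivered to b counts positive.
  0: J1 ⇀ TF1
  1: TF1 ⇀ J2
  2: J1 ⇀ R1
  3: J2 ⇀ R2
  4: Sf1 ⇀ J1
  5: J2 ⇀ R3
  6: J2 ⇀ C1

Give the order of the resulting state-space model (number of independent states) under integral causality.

#4 stroke→Sf1  (Sf1 fixes flow; stroke at Sf1)
#0 stroke→J1  (1-jn J1 has f-setter on 4)
#2 stroke→J1  (J1: bond 4 brought flow, rest push out)
#1 stroke→TF1  (through TF1, causality passes straight; one stroke at TF1)
#6 stroke→J2  (C1: C, integral causality)
#3 stroke→R2  (common-e at J2 fixed by 6)
#5 stroke→R3  (J2: bond 6 brought effort, rest push out)

1  (C1 all integral)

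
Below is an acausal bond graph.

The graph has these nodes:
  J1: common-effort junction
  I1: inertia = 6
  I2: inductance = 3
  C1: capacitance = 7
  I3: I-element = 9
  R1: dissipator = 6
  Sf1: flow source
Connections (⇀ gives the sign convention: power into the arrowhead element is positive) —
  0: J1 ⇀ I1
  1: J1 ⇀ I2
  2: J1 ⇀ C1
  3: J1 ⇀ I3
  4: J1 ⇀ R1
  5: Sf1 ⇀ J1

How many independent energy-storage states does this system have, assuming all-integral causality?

#5 |Sf1  (Sf1: flow source, stroke at near end)
#0 |I1  (I1 outputs flow p/I1)
#1 |I2  (I2 integral (f out))
#2 |J1  (C1: C, integral causality)
#3 |I3  (common-e at J1 fixed by 2)
#4 |R1  (common-e at J1 fixed by 2)

4  (C1, I1, I2, I3 all integral)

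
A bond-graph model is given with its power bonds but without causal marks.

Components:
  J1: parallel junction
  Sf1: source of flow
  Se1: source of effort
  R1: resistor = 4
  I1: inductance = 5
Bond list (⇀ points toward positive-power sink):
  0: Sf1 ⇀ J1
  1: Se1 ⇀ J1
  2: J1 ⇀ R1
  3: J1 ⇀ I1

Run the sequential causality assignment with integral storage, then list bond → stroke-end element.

b0 →Sf1  (Sf1 (Sf) sets flow on bond)
b1 →J1  (Se1 (Se) sets effort on bond)
b2 →R1  (J1 effort already set via bond 1)
b3 →I1  (common-e at J1 fixed by 1)

#0 stroke→Sf1
#1 stroke→J1
#2 stroke→R1
#3 stroke→I1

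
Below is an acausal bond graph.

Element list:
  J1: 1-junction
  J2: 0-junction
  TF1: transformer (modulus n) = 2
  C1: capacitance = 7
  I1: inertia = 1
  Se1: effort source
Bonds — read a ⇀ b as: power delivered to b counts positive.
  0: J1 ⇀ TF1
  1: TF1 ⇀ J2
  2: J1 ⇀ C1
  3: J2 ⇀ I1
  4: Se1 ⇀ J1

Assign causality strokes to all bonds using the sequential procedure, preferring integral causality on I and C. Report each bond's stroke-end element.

b0 →TF1
b1 →J2
b2 →J1
b3 →I1
b4 →J1

bond 4 →J1  (Se1: effort source, stroke at far end)
bond 2 →J1  (prefer integral on C1)
bond 0 →TF1  (only one flow-in slot at J1)
bond 1 →J2  (TF1: transformer flips bond 0)
bond 3 →I1  (common-e at J2 fixed by 1)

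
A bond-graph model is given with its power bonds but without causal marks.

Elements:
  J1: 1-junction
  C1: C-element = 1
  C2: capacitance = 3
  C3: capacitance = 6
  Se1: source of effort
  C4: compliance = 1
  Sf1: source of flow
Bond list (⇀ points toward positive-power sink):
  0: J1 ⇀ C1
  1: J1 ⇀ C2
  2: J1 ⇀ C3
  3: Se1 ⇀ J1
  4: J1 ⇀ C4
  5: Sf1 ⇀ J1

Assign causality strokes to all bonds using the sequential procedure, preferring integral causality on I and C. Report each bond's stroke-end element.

#0 stroke→J1
#1 stroke→J1
#2 stroke→J1
#3 stroke→J1
#4 stroke→J1
#5 stroke→Sf1

bond 3 |J1  (Se1 (Se) sets effort on bond)
bond 5 |Sf1  (source Sf1 imposes f)
bond 0 |J1  (J1 flow already set via bond 5)
bond 1 |J1  (1-jn J1 has f-setter on 5)
bond 2 |J1  (common-f at J1 fixed by 5)
bond 4 |J1  (common-f at J1 fixed by 5)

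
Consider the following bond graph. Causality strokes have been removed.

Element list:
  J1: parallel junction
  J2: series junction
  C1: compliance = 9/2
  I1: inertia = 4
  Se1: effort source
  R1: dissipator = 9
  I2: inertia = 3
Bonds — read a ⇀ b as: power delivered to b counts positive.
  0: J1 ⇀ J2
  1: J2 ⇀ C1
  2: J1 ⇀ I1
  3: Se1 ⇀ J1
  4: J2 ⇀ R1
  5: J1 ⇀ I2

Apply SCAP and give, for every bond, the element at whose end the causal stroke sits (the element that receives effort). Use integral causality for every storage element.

bond 3 stroke at J1  (Se1 (Se) sets effort on bond)
bond 0 stroke at J2  (0-jn J1 has e-setter on 3)
bond 2 stroke at I1  (J1 effort already set via bond 3)
bond 5 stroke at I2  (0-jn J1 has e-setter on 3)
bond 1 stroke at J2  (C1 integral (e out))
bond 4 stroke at R1  (only one flow-in slot at J2)

bond 0 stroke at J2
bond 1 stroke at J2
bond 2 stroke at I1
bond 3 stroke at J1
bond 4 stroke at R1
bond 5 stroke at I2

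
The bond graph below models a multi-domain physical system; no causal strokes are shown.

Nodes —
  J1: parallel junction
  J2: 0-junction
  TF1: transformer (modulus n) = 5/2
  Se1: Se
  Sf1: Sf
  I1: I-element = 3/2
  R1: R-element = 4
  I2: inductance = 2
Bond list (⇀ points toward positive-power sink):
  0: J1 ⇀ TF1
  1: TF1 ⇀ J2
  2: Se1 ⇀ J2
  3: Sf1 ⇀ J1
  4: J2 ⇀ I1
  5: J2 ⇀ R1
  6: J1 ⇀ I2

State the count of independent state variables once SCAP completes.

2  (I1, I2 all integral)

b2 stroke at J2  (source Se1 imposes e)
b3 stroke at Sf1  (source Sf1 imposes f)
b1 stroke at TF1  (J2: bond 2 brought effort, rest push out)
b4 stroke at I1  (J2: bond 2 brought effort, rest push out)
b5 stroke at R1  (J2: bond 2 brought effort, rest push out)
b0 stroke at J1  (TF1: transformer flips bond 1)
b6 stroke at I2  (common-e at J1 fixed by 0)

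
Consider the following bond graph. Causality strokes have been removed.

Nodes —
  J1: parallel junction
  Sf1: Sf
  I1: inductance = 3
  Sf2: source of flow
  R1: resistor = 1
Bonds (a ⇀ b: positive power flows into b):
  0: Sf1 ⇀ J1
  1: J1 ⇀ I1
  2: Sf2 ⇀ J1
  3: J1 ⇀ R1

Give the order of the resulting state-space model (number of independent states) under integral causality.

β0 |Sf1  (Sf1 fixes flow; stroke at Sf1)
β2 |Sf2  (Sf2: flow source, stroke at near end)
β1 |I1  (I1: I, integral causality)
β3 |J1  (only one effort-in slot at J1)

1  (I1 all integral)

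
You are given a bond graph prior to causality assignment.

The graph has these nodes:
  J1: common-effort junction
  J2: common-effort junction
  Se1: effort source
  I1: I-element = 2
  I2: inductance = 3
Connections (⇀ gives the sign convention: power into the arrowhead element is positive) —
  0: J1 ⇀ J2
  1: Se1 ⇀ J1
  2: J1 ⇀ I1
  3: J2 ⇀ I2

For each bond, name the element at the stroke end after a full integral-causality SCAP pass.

b1 →J1  (Se1 fixes effort; stroke away)
b0 →J2  (J1 effort already set via bond 1)
b2 →I1  (J1: bond 1 brought effort, rest push out)
b3 →I2  (J2 effort already set via bond 0)

#0 stroke at J2
#1 stroke at J1
#2 stroke at I1
#3 stroke at I2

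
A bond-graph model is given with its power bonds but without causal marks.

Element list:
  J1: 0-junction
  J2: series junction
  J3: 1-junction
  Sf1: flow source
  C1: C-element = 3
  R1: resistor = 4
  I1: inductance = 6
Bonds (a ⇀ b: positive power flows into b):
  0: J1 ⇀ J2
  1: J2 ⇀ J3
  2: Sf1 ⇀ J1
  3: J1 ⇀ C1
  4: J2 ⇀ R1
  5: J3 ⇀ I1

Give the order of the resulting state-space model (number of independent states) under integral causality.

2  (C1, I1 all integral)

#2 stroke at Sf1  (Sf1 (Sf) sets flow on bond)
#3 stroke at J1  (C1 integral (e out))
#0 stroke at J2  (common-e at J1 fixed by 3)
#5 stroke at I1  (I1 outputs flow p/I1)
#1 stroke at J3  (J3 flow already set via bond 5)
#4 stroke at J2  (J2: bond 1 brought flow, rest push out)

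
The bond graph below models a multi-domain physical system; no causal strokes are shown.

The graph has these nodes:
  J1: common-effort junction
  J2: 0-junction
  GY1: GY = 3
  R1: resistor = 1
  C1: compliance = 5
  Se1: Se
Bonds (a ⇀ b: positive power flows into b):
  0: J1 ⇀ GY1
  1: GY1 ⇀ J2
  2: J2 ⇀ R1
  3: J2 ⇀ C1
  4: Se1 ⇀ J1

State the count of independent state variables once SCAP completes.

1  (C1 all integral)

β4 stroke at J1  (Se1 (Se) sets effort on bond)
β0 stroke at GY1  (J1 effort already set via bond 4)
β1 stroke at GY1  (GY1: gyrator matches bond 0)
β3 stroke at J2  (C1: C, integral causality)
β2 stroke at R1  (common-e at J2 fixed by 3)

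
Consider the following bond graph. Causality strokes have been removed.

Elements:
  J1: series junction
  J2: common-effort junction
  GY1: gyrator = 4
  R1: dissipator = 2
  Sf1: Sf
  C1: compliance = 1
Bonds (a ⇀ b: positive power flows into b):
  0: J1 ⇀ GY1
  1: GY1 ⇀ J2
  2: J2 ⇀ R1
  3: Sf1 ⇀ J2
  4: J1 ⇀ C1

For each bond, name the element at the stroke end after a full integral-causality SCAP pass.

β3 |Sf1  (Sf1: flow source, stroke at near end)
β4 |J1  (C1 integral (e out))
β0 |GY1  (J1: last free bond brings flow in)
β1 |GY1  (GY GY1: same side as bond 0)
β2 |J2  (only one effort-in slot at J2)

b0 stroke→GY1
b1 stroke→GY1
b2 stroke→J2
b3 stroke→Sf1
b4 stroke→J1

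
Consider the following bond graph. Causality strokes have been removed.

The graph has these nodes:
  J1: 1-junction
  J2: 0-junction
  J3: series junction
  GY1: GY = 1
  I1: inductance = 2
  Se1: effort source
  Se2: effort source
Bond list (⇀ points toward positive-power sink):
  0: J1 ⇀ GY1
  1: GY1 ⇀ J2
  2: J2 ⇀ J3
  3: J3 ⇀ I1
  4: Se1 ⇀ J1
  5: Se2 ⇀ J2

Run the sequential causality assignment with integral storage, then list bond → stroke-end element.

β4 stroke→J1  (Se1 (Se) sets effort on bond)
β5 stroke→J2  (Se2: effort source, stroke at far end)
β0 stroke→GY1  (J1 needs exactly one f-in)
β1 stroke→GY1  (common-e at J2 fixed by 5)
β2 stroke→J3  (common-e at J2 fixed by 5)
β3 stroke→I1  (J3: last free bond brings flow in)

#0 stroke at GY1
#1 stroke at GY1
#2 stroke at J3
#3 stroke at I1
#4 stroke at J1
#5 stroke at J2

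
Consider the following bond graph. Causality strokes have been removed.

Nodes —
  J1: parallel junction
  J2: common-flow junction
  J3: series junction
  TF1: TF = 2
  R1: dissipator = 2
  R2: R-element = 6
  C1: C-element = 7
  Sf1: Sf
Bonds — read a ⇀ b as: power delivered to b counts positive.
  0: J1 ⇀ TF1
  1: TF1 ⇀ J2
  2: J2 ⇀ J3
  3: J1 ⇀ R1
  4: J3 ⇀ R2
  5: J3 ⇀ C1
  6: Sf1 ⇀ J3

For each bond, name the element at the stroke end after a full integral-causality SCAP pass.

bond 0 stroke at TF1
bond 1 stroke at J2
bond 2 stroke at J3
bond 3 stroke at J1
bond 4 stroke at J3
bond 5 stroke at J3
bond 6 stroke at Sf1

bond 6 stroke at Sf1  (Sf1: flow source, stroke at near end)
bond 2 stroke at J3  (common-f at J3 fixed by 6)
bond 4 stroke at J3  (common-f at J3 fixed by 6)
bond 5 stroke at J3  (1-jn J3 has f-setter on 6)
bond 1 stroke at J2  (1-jn J2 has f-setter on 2)
bond 0 stroke at TF1  (through TF1, causality passes straight; one stroke at TF1)
bond 3 stroke at J1  (J1 needs exactly one e-in)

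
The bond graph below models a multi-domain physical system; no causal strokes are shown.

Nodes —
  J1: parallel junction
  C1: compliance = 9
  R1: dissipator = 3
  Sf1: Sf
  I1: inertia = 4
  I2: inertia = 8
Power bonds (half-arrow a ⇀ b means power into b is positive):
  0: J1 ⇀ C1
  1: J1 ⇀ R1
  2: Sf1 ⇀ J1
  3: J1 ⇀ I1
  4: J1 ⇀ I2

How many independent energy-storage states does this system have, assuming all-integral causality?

bond 2 →Sf1  (Sf1 (Sf) sets flow on bond)
bond 0 →J1  (C1 integral (e out))
bond 1 →R1  (J1 effort already set via bond 0)
bond 3 →I1  (J1: bond 0 brought effort, rest push out)
bond 4 →I2  (J1 effort already set via bond 0)

3  (C1, I1, I2 all integral)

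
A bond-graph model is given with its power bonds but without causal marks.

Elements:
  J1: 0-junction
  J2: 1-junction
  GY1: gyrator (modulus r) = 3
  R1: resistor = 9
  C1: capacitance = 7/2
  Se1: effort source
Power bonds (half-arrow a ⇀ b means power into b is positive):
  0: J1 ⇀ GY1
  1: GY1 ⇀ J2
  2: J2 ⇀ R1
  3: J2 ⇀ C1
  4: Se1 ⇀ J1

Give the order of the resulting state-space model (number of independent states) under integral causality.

1  (C1 all integral)

bond 4 |J1  (Se1 (Se) sets effort on bond)
bond 0 |GY1  (common-e at J1 fixed by 4)
bond 1 |GY1  (GY1 both-in/both-out from 0)
bond 2 |J2  (J2: bond 1 brought flow, rest push out)
bond 3 |J2  (J2: bond 1 brought flow, rest push out)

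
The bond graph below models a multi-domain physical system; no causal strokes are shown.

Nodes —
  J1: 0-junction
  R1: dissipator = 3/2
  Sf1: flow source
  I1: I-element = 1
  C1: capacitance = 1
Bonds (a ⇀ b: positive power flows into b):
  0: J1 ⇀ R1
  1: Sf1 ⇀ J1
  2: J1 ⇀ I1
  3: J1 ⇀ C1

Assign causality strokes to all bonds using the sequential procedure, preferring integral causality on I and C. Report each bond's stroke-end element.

#0 →R1
#1 →Sf1
#2 →I1
#3 →J1

b1 stroke at Sf1  (Sf1 fixes flow; stroke at Sf1)
b2 stroke at I1  (I1: I, integral causality)
b3 stroke at J1  (C1: C, integral causality)
b0 stroke at R1  (common-e at J1 fixed by 3)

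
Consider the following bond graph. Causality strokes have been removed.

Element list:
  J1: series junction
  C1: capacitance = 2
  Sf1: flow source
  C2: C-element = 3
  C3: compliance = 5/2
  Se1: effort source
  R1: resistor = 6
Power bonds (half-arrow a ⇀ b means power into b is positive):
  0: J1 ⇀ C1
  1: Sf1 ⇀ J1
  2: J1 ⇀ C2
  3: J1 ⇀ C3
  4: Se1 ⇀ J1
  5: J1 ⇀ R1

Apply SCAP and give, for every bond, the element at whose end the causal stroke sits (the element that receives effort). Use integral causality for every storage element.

bond 1 →Sf1  (source Sf1 imposes f)
bond 4 →J1  (Se1: effort source, stroke at far end)
bond 0 →J1  (1-jn J1 has f-setter on 1)
bond 2 →J1  (common-f at J1 fixed by 1)
bond 3 →J1  (J1: bond 1 brought flow, rest push out)
bond 5 →J1  (J1 flow already set via bond 1)

b0 →J1
b1 →Sf1
b2 →J1
b3 →J1
b4 →J1
b5 →J1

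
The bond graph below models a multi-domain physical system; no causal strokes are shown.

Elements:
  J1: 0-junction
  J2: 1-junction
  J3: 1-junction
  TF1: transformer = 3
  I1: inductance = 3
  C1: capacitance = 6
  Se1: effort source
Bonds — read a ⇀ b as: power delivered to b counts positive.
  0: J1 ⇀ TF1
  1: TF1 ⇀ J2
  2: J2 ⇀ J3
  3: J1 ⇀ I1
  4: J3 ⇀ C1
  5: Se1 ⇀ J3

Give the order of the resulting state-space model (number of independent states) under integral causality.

2  (C1, I1 all integral)

b5 |J3  (source Se1 imposes e)
b3 |I1  (I1: I, integral causality)
b0 |J1  (J1: last free bond brings effort in)
b1 |TF1  (TF TF1: opposite of bond 0)
b2 |J2  (common-f at J2 fixed by 1)
b4 |J3  (common-f at J3 fixed by 2)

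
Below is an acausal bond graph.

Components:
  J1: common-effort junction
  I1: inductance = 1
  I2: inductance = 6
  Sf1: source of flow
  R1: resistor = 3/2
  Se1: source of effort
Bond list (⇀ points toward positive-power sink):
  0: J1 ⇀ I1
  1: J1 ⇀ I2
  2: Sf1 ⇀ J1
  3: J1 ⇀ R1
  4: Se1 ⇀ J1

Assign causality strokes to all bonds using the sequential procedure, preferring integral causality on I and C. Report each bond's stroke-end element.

bond 2 stroke→Sf1  (source Sf1 imposes f)
bond 4 stroke→J1  (Se1: effort source, stroke at far end)
bond 0 stroke→I1  (J1 effort already set via bond 4)
bond 1 stroke→I2  (J1: bond 4 brought effort, rest push out)
bond 3 stroke→R1  (0-jn J1 has e-setter on 4)

#0 →I1
#1 →I2
#2 →Sf1
#3 →R1
#4 →J1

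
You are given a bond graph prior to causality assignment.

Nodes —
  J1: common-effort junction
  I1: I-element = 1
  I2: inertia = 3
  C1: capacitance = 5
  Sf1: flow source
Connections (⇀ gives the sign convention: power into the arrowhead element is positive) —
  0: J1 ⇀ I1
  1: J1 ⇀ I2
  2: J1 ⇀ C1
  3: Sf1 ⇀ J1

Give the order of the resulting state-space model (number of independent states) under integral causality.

3  (C1, I1, I2 all integral)

#3 stroke at Sf1  (Sf1: flow source, stroke at near end)
#0 stroke at I1  (prefer integral on I1)
#1 stroke at I2  (I2: I, integral causality)
#2 stroke at J1  (J1: last free bond brings effort in)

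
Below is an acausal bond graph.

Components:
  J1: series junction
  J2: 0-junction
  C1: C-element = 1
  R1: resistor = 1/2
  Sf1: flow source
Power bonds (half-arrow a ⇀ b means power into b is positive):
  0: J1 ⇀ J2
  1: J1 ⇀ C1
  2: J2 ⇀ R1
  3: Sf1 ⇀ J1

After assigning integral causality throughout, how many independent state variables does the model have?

bond 3 →Sf1  (Sf1: flow source, stroke at near end)
bond 0 →J1  (J1: bond 3 brought flow, rest push out)
bond 1 →J1  (common-f at J1 fixed by 3)
bond 2 →J2  (only one effort-in slot at J2)

1  (C1 all integral)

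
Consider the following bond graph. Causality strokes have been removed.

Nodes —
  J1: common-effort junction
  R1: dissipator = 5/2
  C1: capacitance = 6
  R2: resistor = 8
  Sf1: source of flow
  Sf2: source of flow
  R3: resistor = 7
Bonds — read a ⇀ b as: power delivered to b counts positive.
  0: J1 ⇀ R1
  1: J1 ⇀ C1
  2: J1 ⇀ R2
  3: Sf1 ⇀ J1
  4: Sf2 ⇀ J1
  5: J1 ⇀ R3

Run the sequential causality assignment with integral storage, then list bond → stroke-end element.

bond 3 stroke at Sf1  (Sf1 (Sf) sets flow on bond)
bond 4 stroke at Sf2  (Sf2: flow source, stroke at near end)
bond 1 stroke at J1  (C1 outputs effort q/C1)
bond 0 stroke at R1  (0-jn J1 has e-setter on 1)
bond 2 stroke at R2  (0-jn J1 has e-setter on 1)
bond 5 stroke at R3  (J1: bond 1 brought effort, rest push out)

bond 0 |R1
bond 1 |J1
bond 2 |R2
bond 3 |Sf1
bond 4 |Sf2
bond 5 |R3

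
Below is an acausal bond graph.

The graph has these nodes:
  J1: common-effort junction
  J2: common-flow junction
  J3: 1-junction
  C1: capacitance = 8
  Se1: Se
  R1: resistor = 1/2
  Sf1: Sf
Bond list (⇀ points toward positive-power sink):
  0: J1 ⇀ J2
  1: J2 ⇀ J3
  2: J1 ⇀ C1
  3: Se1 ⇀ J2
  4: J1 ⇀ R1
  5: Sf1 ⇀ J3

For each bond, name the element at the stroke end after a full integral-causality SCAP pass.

#3 →J2  (Se1 (Se) sets effort on bond)
#5 →Sf1  (Sf1 (Sf) sets flow on bond)
#1 →J3  (J3: bond 5 brought flow, rest push out)
#0 →J2  (1-jn J2 has f-setter on 1)
#2 →J1  (C1 outputs effort q/C1)
#4 →R1  (0-jn J1 has e-setter on 2)

bond 0 |J2
bond 1 |J3
bond 2 |J1
bond 3 |J2
bond 4 |R1
bond 5 |Sf1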